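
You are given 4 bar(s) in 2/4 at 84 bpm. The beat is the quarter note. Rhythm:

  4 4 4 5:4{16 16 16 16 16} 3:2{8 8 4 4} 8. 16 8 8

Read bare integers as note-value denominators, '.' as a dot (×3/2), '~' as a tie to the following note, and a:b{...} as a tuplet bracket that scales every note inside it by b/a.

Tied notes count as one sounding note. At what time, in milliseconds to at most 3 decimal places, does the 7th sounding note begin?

1. 0.0ms @ 0 + 714.286ms (1)
2. 714.286ms @ 1 + 714.286ms (1)
3. 1428.571ms @ 2 + 714.286ms (1)
4. 2142.857ms @ 3 + 142.857ms (1/5)
5. 2285.714ms @ 16/5 + 142.857ms (1/5)
6. 2428.571ms @ 17/5 + 142.857ms (1/5)
7. 2571.429ms @ 18/5 + 142.857ms (1/5)
8. 2714.286ms @ 19/5 + 142.857ms (1/5)
9. 2857.143ms @ 4 + 238.095ms (1/3)
10. 3095.238ms @ 13/3 + 238.095ms (1/3)
11. 3333.333ms @ 14/3 + 476.19ms (2/3)
12. 3809.524ms @ 16/3 + 476.19ms (2/3)
13. 4285.714ms @ 6 + 535.714ms (3/4)
14. 4821.429ms @ 27/4 + 178.571ms (1/4)
15. 5000.0ms @ 7 + 357.143ms (1/2)
16. 5357.143ms @ 15/2 + 357.143ms (1/2)

note 7 onset = 18/5b = 2571.429ms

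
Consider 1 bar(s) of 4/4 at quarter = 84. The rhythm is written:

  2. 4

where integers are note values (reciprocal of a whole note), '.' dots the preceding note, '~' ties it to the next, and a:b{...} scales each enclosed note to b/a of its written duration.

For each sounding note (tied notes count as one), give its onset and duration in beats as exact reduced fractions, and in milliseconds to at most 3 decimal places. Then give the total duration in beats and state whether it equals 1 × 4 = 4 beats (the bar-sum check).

1) 0.0ms=0b +2142.857ms=3b
2) 2142.857ms=3b +714.286ms=1b
Σ=4b of 4 (84bpm 4/4) — PASS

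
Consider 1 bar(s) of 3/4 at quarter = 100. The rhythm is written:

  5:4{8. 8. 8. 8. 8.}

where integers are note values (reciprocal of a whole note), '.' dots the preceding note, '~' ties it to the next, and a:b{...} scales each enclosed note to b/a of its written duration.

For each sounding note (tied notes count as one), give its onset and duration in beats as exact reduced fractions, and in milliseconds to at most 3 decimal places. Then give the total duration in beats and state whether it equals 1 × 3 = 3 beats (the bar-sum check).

1) 0.0ms=0b +360.0ms=3/5b
2) 360.0ms=3/5b +360.0ms=3/5b
3) 720.0ms=6/5b +360.0ms=3/5b
4) 1080.0ms=9/5b +360.0ms=3/5b
5) 1440.0ms=12/5b +360.0ms=3/5b
Σ=3b of 3 (100bpm 3/4) — PASS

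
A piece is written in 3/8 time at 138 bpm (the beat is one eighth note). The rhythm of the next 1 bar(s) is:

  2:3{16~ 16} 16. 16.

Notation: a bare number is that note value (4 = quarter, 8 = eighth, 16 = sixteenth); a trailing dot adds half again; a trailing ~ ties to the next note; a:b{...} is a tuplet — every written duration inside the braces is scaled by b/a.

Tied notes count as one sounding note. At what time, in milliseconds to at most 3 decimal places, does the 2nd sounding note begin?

note 2 onset = 3/2b = 652.174ms

1. 0.0ms @ 0 + 652.174ms (3/2)
2. 652.174ms @ 3/2 + 326.087ms (3/4)
3. 978.261ms @ 9/4 + 326.087ms (3/4)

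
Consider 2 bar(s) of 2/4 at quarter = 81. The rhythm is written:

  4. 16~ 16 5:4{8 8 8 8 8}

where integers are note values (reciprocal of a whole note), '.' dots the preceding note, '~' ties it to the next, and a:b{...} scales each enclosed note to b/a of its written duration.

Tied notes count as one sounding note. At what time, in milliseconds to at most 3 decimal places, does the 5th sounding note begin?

1. 0.0ms @ 0 + 1111.111ms (3/2)
2. 1111.111ms @ 3/2 + 370.37ms (1/2)
3. 1481.481ms @ 2 + 296.296ms (2/5)
4. 1777.778ms @ 12/5 + 296.296ms (2/5)
5. 2074.074ms @ 14/5 + 296.296ms (2/5)
6. 2370.37ms @ 16/5 + 296.296ms (2/5)
7. 2666.667ms @ 18/5 + 296.296ms (2/5)

note 5 onset = 14/5b = 2074.074ms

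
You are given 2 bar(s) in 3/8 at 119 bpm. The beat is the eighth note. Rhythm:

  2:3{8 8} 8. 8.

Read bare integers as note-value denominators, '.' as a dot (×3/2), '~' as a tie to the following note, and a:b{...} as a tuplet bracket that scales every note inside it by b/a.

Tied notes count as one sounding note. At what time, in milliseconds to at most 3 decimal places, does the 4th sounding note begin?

1. 0.0ms @ 0 + 756.303ms (3/2)
2. 756.303ms @ 3/2 + 756.303ms (3/2)
3. 1512.605ms @ 3 + 756.303ms (3/2)
4. 2268.908ms @ 9/2 + 756.303ms (3/2)

note 4 onset = 9/2b = 2268.908ms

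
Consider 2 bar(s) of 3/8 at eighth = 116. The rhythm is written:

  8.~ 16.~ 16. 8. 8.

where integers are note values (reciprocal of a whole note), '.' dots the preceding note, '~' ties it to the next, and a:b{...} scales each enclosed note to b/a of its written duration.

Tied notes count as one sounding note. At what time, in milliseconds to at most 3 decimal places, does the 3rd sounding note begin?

1. 0.0ms @ 0 + 1551.724ms (3)
2. 1551.724ms @ 3 + 775.862ms (3/2)
3. 2327.586ms @ 9/2 + 775.862ms (3/2)

note 3 onset = 9/2b = 2327.586ms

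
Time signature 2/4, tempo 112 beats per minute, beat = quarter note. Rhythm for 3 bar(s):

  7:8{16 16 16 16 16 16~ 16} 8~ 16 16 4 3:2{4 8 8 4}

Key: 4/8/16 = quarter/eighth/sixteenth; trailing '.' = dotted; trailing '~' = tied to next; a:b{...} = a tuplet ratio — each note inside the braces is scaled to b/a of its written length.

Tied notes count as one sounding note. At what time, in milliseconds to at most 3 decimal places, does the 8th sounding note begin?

note 8 onset = 11/4b = 1473.214ms

1. 0.0ms @ 0 + 153.061ms (2/7)
2. 153.061ms @ 2/7 + 153.061ms (2/7)
3. 306.122ms @ 4/7 + 153.061ms (2/7)
4. 459.184ms @ 6/7 + 153.061ms (2/7)
5. 612.245ms @ 8/7 + 153.061ms (2/7)
6. 765.306ms @ 10/7 + 306.122ms (4/7)
7. 1071.429ms @ 2 + 401.786ms (3/4)
8. 1473.214ms @ 11/4 + 133.929ms (1/4)
9. 1607.143ms @ 3 + 535.714ms (1)
10. 2142.857ms @ 4 + 357.143ms (2/3)
11. 2500.0ms @ 14/3 + 178.571ms (1/3)
12. 2678.571ms @ 5 + 178.571ms (1/3)
13. 2857.143ms @ 16/3 + 357.143ms (2/3)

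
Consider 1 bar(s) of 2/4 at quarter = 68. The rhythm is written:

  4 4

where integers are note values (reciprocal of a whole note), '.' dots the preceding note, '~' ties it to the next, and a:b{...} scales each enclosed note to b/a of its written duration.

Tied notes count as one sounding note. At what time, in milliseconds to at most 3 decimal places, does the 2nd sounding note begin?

note 2 onset = 1b = 882.353ms

1. 0.0ms @ 0 + 882.353ms (1)
2. 882.353ms @ 1 + 882.353ms (1)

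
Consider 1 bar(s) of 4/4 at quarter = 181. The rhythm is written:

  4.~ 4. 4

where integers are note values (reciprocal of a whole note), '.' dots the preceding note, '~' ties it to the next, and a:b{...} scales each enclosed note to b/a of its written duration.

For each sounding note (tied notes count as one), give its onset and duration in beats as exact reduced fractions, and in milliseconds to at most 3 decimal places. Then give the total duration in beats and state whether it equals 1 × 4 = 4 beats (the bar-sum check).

1) 0.0ms=0b +994.475ms=3b
2) 994.475ms=3b +331.492ms=1b
Σ=4b of 4 (181bpm 4/4) — PASS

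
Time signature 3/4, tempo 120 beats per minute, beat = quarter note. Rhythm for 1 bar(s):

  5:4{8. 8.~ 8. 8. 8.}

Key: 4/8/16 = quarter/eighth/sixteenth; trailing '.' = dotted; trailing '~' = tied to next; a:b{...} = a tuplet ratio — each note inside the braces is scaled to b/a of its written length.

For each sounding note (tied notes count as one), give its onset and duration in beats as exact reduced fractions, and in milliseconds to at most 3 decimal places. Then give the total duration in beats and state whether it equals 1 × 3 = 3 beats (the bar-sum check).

1) 0.0ms=0b +300.0ms=3/5b
2) 300.0ms=3/5b +600.0ms=6/5b
3) 900.0ms=9/5b +300.0ms=3/5b
4) 1200.0ms=12/5b +300.0ms=3/5b
Σ=3b of 3 (120bpm 3/4) — PASS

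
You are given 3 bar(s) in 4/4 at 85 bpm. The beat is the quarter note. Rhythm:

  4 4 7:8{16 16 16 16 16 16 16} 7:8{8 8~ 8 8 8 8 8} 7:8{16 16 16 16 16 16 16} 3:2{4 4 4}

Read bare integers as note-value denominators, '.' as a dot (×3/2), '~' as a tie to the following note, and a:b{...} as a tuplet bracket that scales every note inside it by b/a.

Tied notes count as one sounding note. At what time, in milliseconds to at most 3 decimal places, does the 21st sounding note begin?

1. 0.0ms @ 0 + 705.882ms (1)
2. 705.882ms @ 1 + 705.882ms (1)
3. 1411.765ms @ 2 + 201.681ms (2/7)
4. 1613.445ms @ 16/7 + 201.681ms (2/7)
5. 1815.126ms @ 18/7 + 201.681ms (2/7)
6. 2016.807ms @ 20/7 + 201.681ms (2/7)
7. 2218.487ms @ 22/7 + 201.681ms (2/7)
8. 2420.168ms @ 24/7 + 201.681ms (2/7)
9. 2621.849ms @ 26/7 + 201.681ms (2/7)
10. 2823.529ms @ 4 + 403.361ms (4/7)
11. 3226.891ms @ 32/7 + 806.723ms (8/7)
12. 4033.613ms @ 40/7 + 403.361ms (4/7)
13. 4436.975ms @ 44/7 + 403.361ms (4/7)
14. 4840.336ms @ 48/7 + 403.361ms (4/7)
15. 5243.697ms @ 52/7 + 403.361ms (4/7)
16. 5647.059ms @ 8 + 201.681ms (2/7)
17. 5848.739ms @ 58/7 + 201.681ms (2/7)
18. 6050.42ms @ 60/7 + 201.681ms (2/7)
19. 6252.101ms @ 62/7 + 201.681ms (2/7)
20. 6453.782ms @ 64/7 + 201.681ms (2/7)
21. 6655.462ms @ 66/7 + 201.681ms (2/7)
22. 6857.143ms @ 68/7 + 201.681ms (2/7)
23. 7058.824ms @ 10 + 470.588ms (2/3)
24. 7529.412ms @ 32/3 + 470.588ms (2/3)
25. 8000.0ms @ 34/3 + 470.588ms (2/3)

note 21 onset = 66/7b = 6655.462ms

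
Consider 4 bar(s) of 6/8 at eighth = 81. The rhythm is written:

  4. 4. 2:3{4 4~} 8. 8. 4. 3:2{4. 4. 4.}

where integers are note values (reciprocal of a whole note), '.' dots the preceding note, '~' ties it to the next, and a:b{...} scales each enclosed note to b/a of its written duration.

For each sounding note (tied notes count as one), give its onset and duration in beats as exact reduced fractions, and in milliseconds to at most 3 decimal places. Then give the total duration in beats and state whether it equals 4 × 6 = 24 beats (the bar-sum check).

1) 0.0ms=0b +2222.222ms=3b
2) 2222.222ms=3b +2222.222ms=3b
3) 4444.444ms=6b +2222.222ms=3b
4) 6666.667ms=9b +3333.333ms=9/2b
5) 10000.0ms=27/2b +1111.111ms=3/2b
6) 11111.111ms=15b +2222.222ms=3b
7) 13333.333ms=18b +1481.481ms=2b
8) 14814.815ms=20b +1481.481ms=2b
9) 16296.296ms=22b +1481.481ms=2b
Σ=24b of 24 (81bpm 6/8) — PASS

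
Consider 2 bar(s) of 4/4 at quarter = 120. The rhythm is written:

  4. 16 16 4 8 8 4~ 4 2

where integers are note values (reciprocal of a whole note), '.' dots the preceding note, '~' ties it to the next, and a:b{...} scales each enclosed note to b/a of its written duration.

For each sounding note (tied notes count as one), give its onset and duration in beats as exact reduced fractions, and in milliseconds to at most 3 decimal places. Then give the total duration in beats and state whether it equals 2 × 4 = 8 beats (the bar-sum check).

1) 0.0ms=0b +750.0ms=3/2b
2) 750.0ms=3/2b +125.0ms=1/4b
3) 875.0ms=7/4b +125.0ms=1/4b
4) 1000.0ms=2b +500.0ms=1b
5) 1500.0ms=3b +250.0ms=1/2b
6) 1750.0ms=7/2b +250.0ms=1/2b
7) 2000.0ms=4b +1000.0ms=2b
8) 3000.0ms=6b +1000.0ms=2b
Σ=8b of 8 (120bpm 4/4) — PASS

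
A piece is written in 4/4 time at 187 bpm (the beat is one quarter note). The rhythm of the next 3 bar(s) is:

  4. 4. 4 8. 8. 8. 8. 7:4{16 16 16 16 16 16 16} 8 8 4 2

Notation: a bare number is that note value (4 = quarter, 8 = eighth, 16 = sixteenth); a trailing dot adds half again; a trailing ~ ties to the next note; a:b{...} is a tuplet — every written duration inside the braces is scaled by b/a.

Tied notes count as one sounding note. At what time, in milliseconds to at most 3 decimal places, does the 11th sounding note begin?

note 11 onset = 52/7b = 2383.499ms

1. 0.0ms @ 0 + 481.283ms (3/2)
2. 481.283ms @ 3/2 + 481.283ms (3/2)
3. 962.567ms @ 3 + 320.856ms (1)
4. 1283.422ms @ 4 + 240.642ms (3/4)
5. 1524.064ms @ 19/4 + 240.642ms (3/4)
6. 1764.706ms @ 11/2 + 240.642ms (3/4)
7. 2005.348ms @ 25/4 + 240.642ms (3/4)
8. 2245.989ms @ 7 + 45.837ms (1/7)
9. 2291.826ms @ 50/7 + 45.837ms (1/7)
10. 2337.662ms @ 51/7 + 45.837ms (1/7)
11. 2383.499ms @ 52/7 + 45.837ms (1/7)
12. 2429.335ms @ 53/7 + 45.837ms (1/7)
13. 2475.172ms @ 54/7 + 45.837ms (1/7)
14. 2521.008ms @ 55/7 + 45.837ms (1/7)
15. 2566.845ms @ 8 + 160.428ms (1/2)
16. 2727.273ms @ 17/2 + 160.428ms (1/2)
17. 2887.701ms @ 9 + 320.856ms (1)
18. 3208.556ms @ 10 + 641.711ms (2)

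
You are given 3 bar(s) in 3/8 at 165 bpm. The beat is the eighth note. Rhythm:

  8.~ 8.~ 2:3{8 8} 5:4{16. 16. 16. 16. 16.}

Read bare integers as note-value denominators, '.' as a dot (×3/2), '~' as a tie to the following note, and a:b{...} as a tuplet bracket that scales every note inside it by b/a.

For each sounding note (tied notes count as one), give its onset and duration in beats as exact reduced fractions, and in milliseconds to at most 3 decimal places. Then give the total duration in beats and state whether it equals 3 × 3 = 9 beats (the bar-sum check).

1) 0.0ms=0b +1636.364ms=9/2b
2) 1636.364ms=9/2b +545.455ms=3/2b
3) 2181.818ms=6b +218.182ms=3/5b
4) 2400.0ms=33/5b +218.182ms=3/5b
5) 2618.182ms=36/5b +218.182ms=3/5b
6) 2836.364ms=39/5b +218.182ms=3/5b
7) 3054.545ms=42/5b +218.182ms=3/5b
Σ=9b of 9 (165bpm 3/8) — PASS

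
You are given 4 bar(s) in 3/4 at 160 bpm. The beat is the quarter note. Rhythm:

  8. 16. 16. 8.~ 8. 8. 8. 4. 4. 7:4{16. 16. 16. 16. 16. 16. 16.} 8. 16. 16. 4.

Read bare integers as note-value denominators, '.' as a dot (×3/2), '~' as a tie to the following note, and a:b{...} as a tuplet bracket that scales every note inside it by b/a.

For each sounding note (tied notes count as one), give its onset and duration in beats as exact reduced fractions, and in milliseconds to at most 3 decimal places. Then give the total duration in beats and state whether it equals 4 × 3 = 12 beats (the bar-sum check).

1) 0.0ms=0b +281.25ms=3/4b
2) 281.25ms=3/4b +140.625ms=3/8b
3) 421.875ms=9/8b +140.625ms=3/8b
4) 562.5ms=3/2b +562.5ms=3/2b
5) 1125.0ms=3b +281.25ms=3/4b
6) 1406.25ms=15/4b +281.25ms=3/4b
7) 1687.5ms=9/2b +562.5ms=3/2b
8) 2250.0ms=6b +562.5ms=3/2b
9) 2812.5ms=15/2b +80.357ms=3/14b
10) 2892.857ms=54/7b +80.357ms=3/14b
11) 2973.214ms=111/14b +80.357ms=3/14b
12) 3053.571ms=57/7b +80.357ms=3/14b
13) 3133.929ms=117/14b +80.357ms=3/14b
14) 3214.286ms=60/7b +80.357ms=3/14b
15) 3294.643ms=123/14b +80.357ms=3/14b
16) 3375.0ms=9b +281.25ms=3/4b
17) 3656.25ms=39/4b +140.625ms=3/8b
18) 3796.875ms=81/8b +140.625ms=3/8b
19) 3937.5ms=21/2b +562.5ms=3/2b
Σ=12b of 12 (160bpm 3/4) — PASS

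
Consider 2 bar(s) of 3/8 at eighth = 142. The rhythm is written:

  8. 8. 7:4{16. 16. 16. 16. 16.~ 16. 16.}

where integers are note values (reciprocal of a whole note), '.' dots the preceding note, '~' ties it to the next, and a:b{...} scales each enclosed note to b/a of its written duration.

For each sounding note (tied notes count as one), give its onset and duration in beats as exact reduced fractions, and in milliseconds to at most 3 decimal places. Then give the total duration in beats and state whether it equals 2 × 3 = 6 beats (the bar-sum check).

1) 0.0ms=0b +633.803ms=3/2b
2) 633.803ms=3/2b +633.803ms=3/2b
3) 1267.606ms=3b +181.087ms=3/7b
4) 1448.692ms=24/7b +181.087ms=3/7b
5) 1629.779ms=27/7b +181.087ms=3/7b
6) 1810.865ms=30/7b +181.087ms=3/7b
7) 1991.952ms=33/7b +362.173ms=6/7b
8) 2354.125ms=39/7b +181.087ms=3/7b
Σ=6b of 6 (142bpm 3/8) — PASS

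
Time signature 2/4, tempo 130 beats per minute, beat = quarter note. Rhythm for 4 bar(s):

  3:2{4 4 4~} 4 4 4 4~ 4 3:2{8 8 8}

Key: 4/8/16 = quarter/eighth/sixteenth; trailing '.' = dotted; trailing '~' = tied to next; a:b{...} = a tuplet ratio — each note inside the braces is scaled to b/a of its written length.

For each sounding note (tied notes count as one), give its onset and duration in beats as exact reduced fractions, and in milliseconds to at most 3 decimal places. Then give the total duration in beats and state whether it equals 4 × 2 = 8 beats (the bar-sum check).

1) 0.0ms=0b +307.692ms=2/3b
2) 307.692ms=2/3b +307.692ms=2/3b
3) 615.385ms=4/3b +769.231ms=5/3b
4) 1384.615ms=3b +461.538ms=1b
5) 1846.154ms=4b +461.538ms=1b
6) 2307.692ms=5b +923.077ms=2b
7) 3230.769ms=7b +153.846ms=1/3b
8) 3384.615ms=22/3b +153.846ms=1/3b
9) 3538.462ms=23/3b +153.846ms=1/3b
Σ=8b of 8 (130bpm 2/4) — PASS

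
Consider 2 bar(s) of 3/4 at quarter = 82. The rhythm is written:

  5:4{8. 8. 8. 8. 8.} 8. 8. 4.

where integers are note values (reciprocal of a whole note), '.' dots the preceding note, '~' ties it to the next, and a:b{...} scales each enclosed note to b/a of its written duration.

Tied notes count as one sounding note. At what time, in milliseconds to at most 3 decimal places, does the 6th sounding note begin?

1. 0.0ms @ 0 + 439.024ms (3/5)
2. 439.024ms @ 3/5 + 439.024ms (3/5)
3. 878.049ms @ 6/5 + 439.024ms (3/5)
4. 1317.073ms @ 9/5 + 439.024ms (3/5)
5. 1756.098ms @ 12/5 + 439.024ms (3/5)
6. 2195.122ms @ 3 + 548.78ms (3/4)
7. 2743.902ms @ 15/4 + 548.78ms (3/4)
8. 3292.683ms @ 9/2 + 1097.561ms (3/2)

note 6 onset = 3b = 2195.122ms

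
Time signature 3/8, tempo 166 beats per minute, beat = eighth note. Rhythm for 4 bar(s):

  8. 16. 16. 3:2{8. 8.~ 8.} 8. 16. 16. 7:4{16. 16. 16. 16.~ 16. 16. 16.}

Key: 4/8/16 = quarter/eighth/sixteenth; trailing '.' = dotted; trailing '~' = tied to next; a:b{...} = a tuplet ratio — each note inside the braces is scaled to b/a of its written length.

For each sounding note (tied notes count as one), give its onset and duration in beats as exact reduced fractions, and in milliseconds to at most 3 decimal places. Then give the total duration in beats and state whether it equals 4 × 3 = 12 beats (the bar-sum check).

1) 0.0ms=0b +542.169ms=3/2b
2) 542.169ms=3/2b +271.084ms=3/4b
3) 813.253ms=9/4b +271.084ms=3/4b
4) 1084.337ms=3b +361.446ms=1b
5) 1445.783ms=4b +722.892ms=2b
6) 2168.675ms=6b +542.169ms=3/2b
7) 2710.843ms=15/2b +271.084ms=3/4b
8) 2981.928ms=33/4b +271.084ms=3/4b
9) 3253.012ms=9b +154.905ms=3/7b
10) 3407.917ms=66/7b +154.905ms=3/7b
11) 3562.823ms=69/7b +154.905ms=3/7b
12) 3717.728ms=72/7b +309.811ms=6/7b
13) 4027.539ms=78/7b +154.905ms=3/7b
14) 4182.444ms=81/7b +154.905ms=3/7b
Σ=12b of 12 (166bpm 3/8) — PASS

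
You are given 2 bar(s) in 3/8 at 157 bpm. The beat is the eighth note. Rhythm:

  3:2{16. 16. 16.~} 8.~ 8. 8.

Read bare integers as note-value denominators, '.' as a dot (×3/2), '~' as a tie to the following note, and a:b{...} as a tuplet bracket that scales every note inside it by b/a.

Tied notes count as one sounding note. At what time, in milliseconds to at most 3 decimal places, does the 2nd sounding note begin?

1. 0.0ms @ 0 + 191.083ms (1/2)
2. 191.083ms @ 1/2 + 191.083ms (1/2)
3. 382.166ms @ 1 + 1337.58ms (7/2)
4. 1719.745ms @ 9/2 + 573.248ms (3/2)

note 2 onset = 1/2b = 191.083ms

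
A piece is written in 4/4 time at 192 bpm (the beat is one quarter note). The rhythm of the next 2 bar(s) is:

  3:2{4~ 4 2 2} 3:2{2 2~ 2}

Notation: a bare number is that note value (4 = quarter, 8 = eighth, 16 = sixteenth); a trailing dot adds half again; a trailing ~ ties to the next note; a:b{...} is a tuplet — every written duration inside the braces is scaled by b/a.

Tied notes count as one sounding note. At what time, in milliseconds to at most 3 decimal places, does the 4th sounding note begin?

note 4 onset = 4b = 1250.0ms

1. 0.0ms @ 0 + 416.667ms (4/3)
2. 416.667ms @ 4/3 + 416.667ms (4/3)
3. 833.333ms @ 8/3 + 416.667ms (4/3)
4. 1250.0ms @ 4 + 416.667ms (4/3)
5. 1666.667ms @ 16/3 + 833.333ms (8/3)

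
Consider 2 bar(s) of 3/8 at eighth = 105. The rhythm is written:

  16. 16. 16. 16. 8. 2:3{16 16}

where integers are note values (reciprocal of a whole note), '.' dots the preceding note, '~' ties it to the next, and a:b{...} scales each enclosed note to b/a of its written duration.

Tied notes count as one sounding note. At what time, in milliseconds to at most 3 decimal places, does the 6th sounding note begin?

note 6 onset = 9/2b = 2571.429ms

1. 0.0ms @ 0 + 428.571ms (3/4)
2. 428.571ms @ 3/4 + 428.571ms (3/4)
3. 857.143ms @ 3/2 + 428.571ms (3/4)
4. 1285.714ms @ 9/4 + 428.571ms (3/4)
5. 1714.286ms @ 3 + 857.143ms (3/2)
6. 2571.429ms @ 9/2 + 428.571ms (3/4)
7. 3000.0ms @ 21/4 + 428.571ms (3/4)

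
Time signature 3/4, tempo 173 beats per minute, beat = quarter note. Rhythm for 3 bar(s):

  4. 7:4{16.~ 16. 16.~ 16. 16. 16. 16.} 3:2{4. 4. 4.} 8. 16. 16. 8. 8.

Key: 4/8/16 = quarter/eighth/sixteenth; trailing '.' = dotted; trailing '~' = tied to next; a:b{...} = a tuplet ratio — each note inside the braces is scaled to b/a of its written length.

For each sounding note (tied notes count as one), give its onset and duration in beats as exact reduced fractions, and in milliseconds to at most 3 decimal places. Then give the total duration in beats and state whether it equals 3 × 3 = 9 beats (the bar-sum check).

1) 0.0ms=0b +520.231ms=3/2b
2) 520.231ms=3/2b +148.637ms=3/7b
3) 668.869ms=27/14b +148.637ms=3/7b
4) 817.506ms=33/14b +74.319ms=3/14b
5) 891.825ms=18/7b +74.319ms=3/14b
6) 966.144ms=39/14b +74.319ms=3/14b
7) 1040.462ms=3b +346.821ms=1b
8) 1387.283ms=4b +346.821ms=1b
9) 1734.104ms=5b +346.821ms=1b
10) 2080.925ms=6b +260.116ms=3/4b
11) 2341.04ms=27/4b +130.058ms=3/8b
12) 2471.098ms=57/8b +130.058ms=3/8b
13) 2601.156ms=15/2b +260.116ms=3/4b
14) 2861.272ms=33/4b +260.116ms=3/4b
Σ=9b of 9 (173bpm 3/4) — PASS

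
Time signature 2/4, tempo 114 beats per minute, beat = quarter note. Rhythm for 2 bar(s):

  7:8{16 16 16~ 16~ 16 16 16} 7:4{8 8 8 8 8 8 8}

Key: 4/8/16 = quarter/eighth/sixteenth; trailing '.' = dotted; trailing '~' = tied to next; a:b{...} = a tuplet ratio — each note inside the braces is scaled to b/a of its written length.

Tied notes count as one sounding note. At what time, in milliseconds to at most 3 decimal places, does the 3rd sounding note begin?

1. 0.0ms @ 0 + 150.376ms (2/7)
2. 150.376ms @ 2/7 + 150.376ms (2/7)
3. 300.752ms @ 4/7 + 451.128ms (6/7)
4. 751.88ms @ 10/7 + 150.376ms (2/7)
5. 902.256ms @ 12/7 + 150.376ms (2/7)
6. 1052.632ms @ 2 + 150.376ms (2/7)
7. 1203.008ms @ 16/7 + 150.376ms (2/7)
8. 1353.383ms @ 18/7 + 150.376ms (2/7)
9. 1503.759ms @ 20/7 + 150.376ms (2/7)
10. 1654.135ms @ 22/7 + 150.376ms (2/7)
11. 1804.511ms @ 24/7 + 150.376ms (2/7)
12. 1954.887ms @ 26/7 + 150.376ms (2/7)

note 3 onset = 4/7b = 300.752ms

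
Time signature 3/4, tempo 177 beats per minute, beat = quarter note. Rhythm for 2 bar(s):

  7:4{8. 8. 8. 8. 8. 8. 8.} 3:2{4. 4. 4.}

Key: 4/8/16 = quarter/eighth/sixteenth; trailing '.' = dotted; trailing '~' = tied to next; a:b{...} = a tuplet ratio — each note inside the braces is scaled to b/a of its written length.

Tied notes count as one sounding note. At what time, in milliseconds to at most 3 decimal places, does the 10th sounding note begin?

note 10 onset = 5b = 1694.915ms

1. 0.0ms @ 0 + 145.278ms (3/7)
2. 145.278ms @ 3/7 + 145.278ms (3/7)
3. 290.557ms @ 6/7 + 145.278ms (3/7)
4. 435.835ms @ 9/7 + 145.278ms (3/7)
5. 581.114ms @ 12/7 + 145.278ms (3/7)
6. 726.392ms @ 15/7 + 145.278ms (3/7)
7. 871.671ms @ 18/7 + 145.278ms (3/7)
8. 1016.949ms @ 3 + 338.983ms (1)
9. 1355.932ms @ 4 + 338.983ms (1)
10. 1694.915ms @ 5 + 338.983ms (1)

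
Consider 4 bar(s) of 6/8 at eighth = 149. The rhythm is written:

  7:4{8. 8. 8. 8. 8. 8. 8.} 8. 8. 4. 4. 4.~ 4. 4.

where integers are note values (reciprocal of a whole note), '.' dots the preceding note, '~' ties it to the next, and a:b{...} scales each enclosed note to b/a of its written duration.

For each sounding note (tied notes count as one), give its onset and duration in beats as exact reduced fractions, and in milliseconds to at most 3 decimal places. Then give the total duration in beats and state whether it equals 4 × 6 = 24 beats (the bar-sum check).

1) 0.0ms=0b +345.158ms=6/7b
2) 345.158ms=6/7b +345.158ms=6/7b
3) 690.316ms=12/7b +345.158ms=6/7b
4) 1035.475ms=18/7b +345.158ms=6/7b
5) 1380.633ms=24/7b +345.158ms=6/7b
6) 1725.791ms=30/7b +345.158ms=6/7b
7) 2070.949ms=36/7b +345.158ms=6/7b
8) 2416.107ms=6b +604.027ms=3/2b
9) 3020.134ms=15/2b +604.027ms=3/2b
10) 3624.161ms=9b +1208.054ms=3b
11) 4832.215ms=12b +1208.054ms=3b
12) 6040.268ms=15b +2416.107ms=6b
13) 8456.376ms=21b +1208.054ms=3b
Σ=24b of 24 (149bpm 6/8) — PASS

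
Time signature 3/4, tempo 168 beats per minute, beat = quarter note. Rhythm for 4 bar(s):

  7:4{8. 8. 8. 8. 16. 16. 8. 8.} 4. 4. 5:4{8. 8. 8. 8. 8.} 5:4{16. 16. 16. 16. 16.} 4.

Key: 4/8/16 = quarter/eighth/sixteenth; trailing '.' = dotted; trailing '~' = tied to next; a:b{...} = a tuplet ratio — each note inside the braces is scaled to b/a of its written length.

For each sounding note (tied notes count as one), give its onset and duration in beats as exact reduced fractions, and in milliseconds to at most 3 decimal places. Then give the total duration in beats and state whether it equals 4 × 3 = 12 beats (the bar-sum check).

1) 0.0ms=0b +153.061ms=3/7b
2) 153.061ms=3/7b +153.061ms=3/7b
3) 306.122ms=6/7b +153.061ms=3/7b
4) 459.184ms=9/7b +153.061ms=3/7b
5) 612.245ms=12/7b +76.531ms=3/14b
6) 688.776ms=27/14b +76.531ms=3/14b
7) 765.306ms=15/7b +153.061ms=3/7b
8) 918.367ms=18/7b +153.061ms=3/7b
9) 1071.429ms=3b +535.714ms=3/2b
10) 1607.143ms=9/2b +535.714ms=3/2b
11) 2142.857ms=6b +214.286ms=3/5b
12) 2357.143ms=33/5b +214.286ms=3/5b
13) 2571.429ms=36/5b +214.286ms=3/5b
14) 2785.714ms=39/5b +214.286ms=3/5b
15) 3000.0ms=42/5b +214.286ms=3/5b
16) 3214.286ms=9b +107.143ms=3/10b
17) 3321.429ms=93/10b +107.143ms=3/10b
18) 3428.571ms=48/5b +107.143ms=3/10b
19) 3535.714ms=99/10b +107.143ms=3/10b
20) 3642.857ms=51/5b +107.143ms=3/10b
21) 3750.0ms=21/2b +535.714ms=3/2b
Σ=12b of 12 (168bpm 3/4) — PASS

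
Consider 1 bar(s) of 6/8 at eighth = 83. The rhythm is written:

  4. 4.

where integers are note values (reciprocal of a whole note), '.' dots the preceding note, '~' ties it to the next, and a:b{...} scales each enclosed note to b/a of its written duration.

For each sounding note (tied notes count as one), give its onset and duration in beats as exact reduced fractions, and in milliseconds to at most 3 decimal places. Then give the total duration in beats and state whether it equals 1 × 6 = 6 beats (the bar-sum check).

1) 0.0ms=0b +2168.675ms=3b
2) 2168.675ms=3b +2168.675ms=3b
Σ=6b of 6 (83bpm 6/8) — PASS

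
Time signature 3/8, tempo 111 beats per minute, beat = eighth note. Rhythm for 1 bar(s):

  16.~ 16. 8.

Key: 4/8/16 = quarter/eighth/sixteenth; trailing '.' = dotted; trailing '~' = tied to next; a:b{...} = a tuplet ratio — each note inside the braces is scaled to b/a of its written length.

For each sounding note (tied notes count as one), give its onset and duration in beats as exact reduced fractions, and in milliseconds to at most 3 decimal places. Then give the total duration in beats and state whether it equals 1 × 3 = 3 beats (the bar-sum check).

1) 0.0ms=0b +810.811ms=3/2b
2) 810.811ms=3/2b +810.811ms=3/2b
Σ=3b of 3 (111bpm 3/8) — PASS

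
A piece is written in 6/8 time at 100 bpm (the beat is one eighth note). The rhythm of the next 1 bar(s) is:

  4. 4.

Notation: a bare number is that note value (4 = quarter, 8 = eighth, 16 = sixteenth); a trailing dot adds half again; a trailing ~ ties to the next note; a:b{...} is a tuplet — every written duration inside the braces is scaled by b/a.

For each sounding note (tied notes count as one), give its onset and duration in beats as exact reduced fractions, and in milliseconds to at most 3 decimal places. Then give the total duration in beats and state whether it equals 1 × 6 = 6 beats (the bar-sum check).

1) 0.0ms=0b +1800.0ms=3b
2) 1800.0ms=3b +1800.0ms=3b
Σ=6b of 6 (100bpm 6/8) — PASS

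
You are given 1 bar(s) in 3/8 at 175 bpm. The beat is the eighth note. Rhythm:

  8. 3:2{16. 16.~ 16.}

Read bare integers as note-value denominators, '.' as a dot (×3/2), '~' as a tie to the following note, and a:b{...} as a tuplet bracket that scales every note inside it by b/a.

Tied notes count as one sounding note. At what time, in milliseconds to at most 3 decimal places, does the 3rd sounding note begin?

note 3 onset = 2b = 685.714ms

1. 0.0ms @ 0 + 514.286ms (3/2)
2. 514.286ms @ 3/2 + 171.429ms (1/2)
3. 685.714ms @ 2 + 342.857ms (1)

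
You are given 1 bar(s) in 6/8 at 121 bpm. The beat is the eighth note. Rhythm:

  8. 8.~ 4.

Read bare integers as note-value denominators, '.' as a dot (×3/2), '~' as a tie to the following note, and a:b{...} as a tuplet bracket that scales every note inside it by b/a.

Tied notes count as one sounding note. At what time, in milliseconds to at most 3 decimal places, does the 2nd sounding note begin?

1. 0.0ms @ 0 + 743.802ms (3/2)
2. 743.802ms @ 3/2 + 2231.405ms (9/2)

note 2 onset = 3/2b = 743.802ms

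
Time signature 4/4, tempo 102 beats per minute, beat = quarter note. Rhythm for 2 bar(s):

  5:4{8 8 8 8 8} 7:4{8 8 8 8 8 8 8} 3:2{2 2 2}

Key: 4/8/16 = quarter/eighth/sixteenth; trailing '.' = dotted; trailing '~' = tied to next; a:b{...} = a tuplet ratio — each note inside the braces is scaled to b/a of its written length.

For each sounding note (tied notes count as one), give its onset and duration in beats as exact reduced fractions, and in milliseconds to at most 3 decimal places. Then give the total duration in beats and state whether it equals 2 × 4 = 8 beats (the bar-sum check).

1) 0.0ms=0b +235.294ms=2/5b
2) 235.294ms=2/5b +235.294ms=2/5b
3) 470.588ms=4/5b +235.294ms=2/5b
4) 705.882ms=6/5b +235.294ms=2/5b
5) 941.176ms=8/5b +235.294ms=2/5b
6) 1176.471ms=2b +168.067ms=2/7b
7) 1344.538ms=16/7b +168.067ms=2/7b
8) 1512.605ms=18/7b +168.067ms=2/7b
9) 1680.672ms=20/7b +168.067ms=2/7b
10) 1848.739ms=22/7b +168.067ms=2/7b
11) 2016.807ms=24/7b +168.067ms=2/7b
12) 2184.874ms=26/7b +168.067ms=2/7b
13) 2352.941ms=4b +784.314ms=4/3b
14) 3137.255ms=16/3b +784.314ms=4/3b
15) 3921.569ms=20/3b +784.314ms=4/3b
Σ=8b of 8 (102bpm 4/4) — PASS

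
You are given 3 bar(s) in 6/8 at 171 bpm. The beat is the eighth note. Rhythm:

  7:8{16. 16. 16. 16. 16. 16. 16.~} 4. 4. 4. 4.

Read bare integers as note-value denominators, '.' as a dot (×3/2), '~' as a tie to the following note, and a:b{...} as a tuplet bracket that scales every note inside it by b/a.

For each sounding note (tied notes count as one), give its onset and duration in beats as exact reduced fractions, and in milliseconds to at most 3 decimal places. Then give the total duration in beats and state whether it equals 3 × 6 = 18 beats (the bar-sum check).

1) 0.0ms=0b +300.752ms=6/7b
2) 300.752ms=6/7b +300.752ms=6/7b
3) 601.504ms=12/7b +300.752ms=6/7b
4) 902.256ms=18/7b +300.752ms=6/7b
5) 1203.008ms=24/7b +300.752ms=6/7b
6) 1503.759ms=30/7b +300.752ms=6/7b
7) 1804.511ms=36/7b +1353.383ms=27/7b
8) 3157.895ms=9b +1052.632ms=3b
9) 4210.526ms=12b +1052.632ms=3b
10) 5263.158ms=15b +1052.632ms=3b
Σ=18b of 18 (171bpm 6/8) — PASS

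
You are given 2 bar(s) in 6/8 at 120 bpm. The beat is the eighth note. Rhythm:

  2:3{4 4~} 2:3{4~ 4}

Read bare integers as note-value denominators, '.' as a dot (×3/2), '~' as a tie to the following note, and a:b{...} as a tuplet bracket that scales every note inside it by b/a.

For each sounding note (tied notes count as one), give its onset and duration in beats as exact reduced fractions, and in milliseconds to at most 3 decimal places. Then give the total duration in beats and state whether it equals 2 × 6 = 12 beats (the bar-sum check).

1) 0.0ms=0b +1500.0ms=3b
2) 1500.0ms=3b +4500.0ms=9b
Σ=12b of 12 (120bpm 6/8) — PASS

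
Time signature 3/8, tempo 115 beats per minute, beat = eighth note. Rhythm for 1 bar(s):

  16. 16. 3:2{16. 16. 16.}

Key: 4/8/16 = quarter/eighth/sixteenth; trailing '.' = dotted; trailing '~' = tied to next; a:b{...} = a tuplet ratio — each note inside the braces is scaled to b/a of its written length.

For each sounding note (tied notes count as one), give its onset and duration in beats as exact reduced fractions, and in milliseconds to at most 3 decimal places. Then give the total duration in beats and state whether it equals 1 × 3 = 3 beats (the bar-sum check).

1) 0.0ms=0b +391.304ms=3/4b
2) 391.304ms=3/4b +391.304ms=3/4b
3) 782.609ms=3/2b +260.87ms=1/2b
4) 1043.478ms=2b +260.87ms=1/2b
5) 1304.348ms=5/2b +260.87ms=1/2b
Σ=3b of 3 (115bpm 3/8) — PASS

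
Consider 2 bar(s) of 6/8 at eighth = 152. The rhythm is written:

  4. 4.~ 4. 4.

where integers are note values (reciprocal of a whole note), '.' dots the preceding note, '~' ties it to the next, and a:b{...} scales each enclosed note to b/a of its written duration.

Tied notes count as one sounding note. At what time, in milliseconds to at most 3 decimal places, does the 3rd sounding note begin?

1. 0.0ms @ 0 + 1184.211ms (3)
2. 1184.211ms @ 3 + 2368.421ms (6)
3. 3552.632ms @ 9 + 1184.211ms (3)

note 3 onset = 9b = 3552.632ms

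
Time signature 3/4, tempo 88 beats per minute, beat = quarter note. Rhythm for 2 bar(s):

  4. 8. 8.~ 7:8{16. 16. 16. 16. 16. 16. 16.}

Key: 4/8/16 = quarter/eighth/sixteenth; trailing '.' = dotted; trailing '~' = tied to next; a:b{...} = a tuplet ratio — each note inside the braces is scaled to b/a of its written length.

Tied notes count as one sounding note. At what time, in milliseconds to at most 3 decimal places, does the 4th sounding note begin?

note 4 onset = 24/7b = 2337.662ms

1. 0.0ms @ 0 + 1022.727ms (3/2)
2. 1022.727ms @ 3/2 + 511.364ms (3/4)
3. 1534.091ms @ 9/4 + 803.571ms (33/28)
4. 2337.662ms @ 24/7 + 292.208ms (3/7)
5. 2629.87ms @ 27/7 + 292.208ms (3/7)
6. 2922.078ms @ 30/7 + 292.208ms (3/7)
7. 3214.286ms @ 33/7 + 292.208ms (3/7)
8. 3506.494ms @ 36/7 + 292.208ms (3/7)
9. 3798.701ms @ 39/7 + 292.208ms (3/7)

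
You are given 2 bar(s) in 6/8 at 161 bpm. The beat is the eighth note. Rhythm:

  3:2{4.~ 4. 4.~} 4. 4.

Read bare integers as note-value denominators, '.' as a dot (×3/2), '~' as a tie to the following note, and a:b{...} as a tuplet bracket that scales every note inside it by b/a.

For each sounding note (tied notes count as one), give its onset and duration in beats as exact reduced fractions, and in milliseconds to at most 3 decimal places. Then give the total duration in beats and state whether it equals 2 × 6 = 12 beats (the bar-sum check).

1) 0.0ms=0b +1490.683ms=4b
2) 1490.683ms=4b +1863.354ms=5b
3) 3354.037ms=9b +1118.012ms=3b
Σ=12b of 12 (161bpm 6/8) — PASS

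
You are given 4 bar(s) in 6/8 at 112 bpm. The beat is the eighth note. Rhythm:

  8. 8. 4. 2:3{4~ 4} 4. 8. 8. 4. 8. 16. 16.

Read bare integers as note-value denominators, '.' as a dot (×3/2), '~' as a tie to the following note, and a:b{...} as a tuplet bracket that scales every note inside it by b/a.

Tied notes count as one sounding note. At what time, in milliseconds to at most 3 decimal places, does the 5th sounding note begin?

1. 0.0ms @ 0 + 803.571ms (3/2)
2. 803.571ms @ 3/2 + 803.571ms (3/2)
3. 1607.143ms @ 3 + 1607.143ms (3)
4. 3214.286ms @ 6 + 3214.286ms (6)
5. 6428.571ms @ 12 + 1607.143ms (3)
6. 8035.714ms @ 15 + 803.571ms (3/2)
7. 8839.286ms @ 33/2 + 803.571ms (3/2)
8. 9642.857ms @ 18 + 1607.143ms (3)
9. 11250.0ms @ 21 + 803.571ms (3/2)
10. 12053.571ms @ 45/2 + 401.786ms (3/4)
11. 12455.357ms @ 93/4 + 401.786ms (3/4)

note 5 onset = 12b = 6428.571ms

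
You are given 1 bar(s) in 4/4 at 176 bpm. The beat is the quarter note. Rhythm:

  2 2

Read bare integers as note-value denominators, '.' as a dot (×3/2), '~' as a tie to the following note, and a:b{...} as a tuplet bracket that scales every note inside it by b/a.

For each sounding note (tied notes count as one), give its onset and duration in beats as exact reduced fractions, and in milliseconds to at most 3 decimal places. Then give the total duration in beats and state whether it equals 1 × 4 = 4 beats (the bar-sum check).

1) 0.0ms=0b +681.818ms=2b
2) 681.818ms=2b +681.818ms=2b
Σ=4b of 4 (176bpm 4/4) — PASS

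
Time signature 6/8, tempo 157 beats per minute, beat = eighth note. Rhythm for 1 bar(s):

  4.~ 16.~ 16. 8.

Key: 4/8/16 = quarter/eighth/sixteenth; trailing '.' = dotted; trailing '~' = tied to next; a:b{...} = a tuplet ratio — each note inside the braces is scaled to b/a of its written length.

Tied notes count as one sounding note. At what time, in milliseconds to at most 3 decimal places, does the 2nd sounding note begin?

1. 0.0ms @ 0 + 1719.745ms (9/2)
2. 1719.745ms @ 9/2 + 573.248ms (3/2)

note 2 onset = 9/2b = 1719.745ms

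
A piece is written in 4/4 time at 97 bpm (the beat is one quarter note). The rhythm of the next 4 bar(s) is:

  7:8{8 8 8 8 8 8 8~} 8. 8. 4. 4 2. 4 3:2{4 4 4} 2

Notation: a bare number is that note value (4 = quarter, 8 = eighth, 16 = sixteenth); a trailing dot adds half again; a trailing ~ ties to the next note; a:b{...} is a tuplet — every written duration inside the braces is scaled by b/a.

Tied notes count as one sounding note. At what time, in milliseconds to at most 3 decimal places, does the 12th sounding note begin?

1. 0.0ms @ 0 + 353.461ms (4/7)
2. 353.461ms @ 4/7 + 353.461ms (4/7)
3. 706.922ms @ 8/7 + 353.461ms (4/7)
4. 1060.383ms @ 12/7 + 353.461ms (4/7)
5. 1413.844ms @ 16/7 + 353.461ms (4/7)
6. 1767.305ms @ 20/7 + 353.461ms (4/7)
7. 2120.766ms @ 24/7 + 817.378ms (37/28)
8. 2938.144ms @ 19/4 + 463.918ms (3/4)
9. 3402.062ms @ 11/2 + 927.835ms (3/2)
10. 4329.897ms @ 7 + 618.557ms (1)
11. 4948.454ms @ 8 + 1855.67ms (3)
12. 6804.124ms @ 11 + 618.557ms (1)
13. 7422.68ms @ 12 + 412.371ms (2/3)
14. 7835.052ms @ 38/3 + 412.371ms (2/3)
15. 8247.423ms @ 40/3 + 412.371ms (2/3)
16. 8659.794ms @ 14 + 1237.113ms (2)

note 12 onset = 11b = 6804.124ms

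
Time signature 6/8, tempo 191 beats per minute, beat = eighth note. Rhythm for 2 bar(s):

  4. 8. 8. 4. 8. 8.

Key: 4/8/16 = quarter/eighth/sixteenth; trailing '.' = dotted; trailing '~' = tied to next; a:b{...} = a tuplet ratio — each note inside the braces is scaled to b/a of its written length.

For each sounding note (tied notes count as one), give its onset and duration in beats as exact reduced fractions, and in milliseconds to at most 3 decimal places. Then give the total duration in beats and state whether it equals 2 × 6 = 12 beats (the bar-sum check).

1) 0.0ms=0b +942.408ms=3b
2) 942.408ms=3b +471.204ms=3/2b
3) 1413.613ms=9/2b +471.204ms=3/2b
4) 1884.817ms=6b +942.408ms=3b
5) 2827.225ms=9b +471.204ms=3/2b
6) 3298.429ms=21/2b +471.204ms=3/2b
Σ=12b of 12 (191bpm 6/8) — PASS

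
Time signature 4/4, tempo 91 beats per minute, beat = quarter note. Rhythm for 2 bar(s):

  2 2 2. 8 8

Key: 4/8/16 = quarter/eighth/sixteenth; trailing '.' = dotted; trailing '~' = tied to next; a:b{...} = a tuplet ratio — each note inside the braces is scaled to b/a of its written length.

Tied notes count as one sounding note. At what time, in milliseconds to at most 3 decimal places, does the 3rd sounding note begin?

1. 0.0ms @ 0 + 1318.681ms (2)
2. 1318.681ms @ 2 + 1318.681ms (2)
3. 2637.363ms @ 4 + 1978.022ms (3)
4. 4615.385ms @ 7 + 329.67ms (1/2)
5. 4945.055ms @ 15/2 + 329.67ms (1/2)

note 3 onset = 4b = 2637.363ms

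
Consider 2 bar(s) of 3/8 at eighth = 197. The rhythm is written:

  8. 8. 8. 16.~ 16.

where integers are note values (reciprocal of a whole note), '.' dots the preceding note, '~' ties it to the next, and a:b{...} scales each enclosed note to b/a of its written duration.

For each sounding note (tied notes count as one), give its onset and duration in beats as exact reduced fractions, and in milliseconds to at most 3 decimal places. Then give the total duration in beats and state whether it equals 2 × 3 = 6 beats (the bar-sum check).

1) 0.0ms=0b +456.853ms=3/2b
2) 456.853ms=3/2b +456.853ms=3/2b
3) 913.706ms=3b +456.853ms=3/2b
4) 1370.558ms=9/2b +456.853ms=3/2b
Σ=6b of 6 (197bpm 3/8) — PASS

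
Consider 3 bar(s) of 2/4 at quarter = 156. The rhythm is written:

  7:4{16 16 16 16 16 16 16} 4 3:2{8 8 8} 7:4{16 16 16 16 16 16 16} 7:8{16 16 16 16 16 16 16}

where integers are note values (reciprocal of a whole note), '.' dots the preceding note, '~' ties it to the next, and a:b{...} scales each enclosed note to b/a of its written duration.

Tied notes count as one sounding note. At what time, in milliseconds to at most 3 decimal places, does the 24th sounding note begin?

1. 0.0ms @ 0 + 54.945ms (1/7)
2. 54.945ms @ 1/7 + 54.945ms (1/7)
3. 109.89ms @ 2/7 + 54.945ms (1/7)
4. 164.835ms @ 3/7 + 54.945ms (1/7)
5. 219.78ms @ 4/7 + 54.945ms (1/7)
6. 274.725ms @ 5/7 + 54.945ms (1/7)
7. 329.67ms @ 6/7 + 54.945ms (1/7)
8. 384.615ms @ 1 + 384.615ms (1)
9. 769.231ms @ 2 + 128.205ms (1/3)
10. 897.436ms @ 7/3 + 128.205ms (1/3)
11. 1025.641ms @ 8/3 + 128.205ms (1/3)
12. 1153.846ms @ 3 + 54.945ms (1/7)
13. 1208.791ms @ 22/7 + 54.945ms (1/7)
14. 1263.736ms @ 23/7 + 54.945ms (1/7)
15. 1318.681ms @ 24/7 + 54.945ms (1/7)
16. 1373.626ms @ 25/7 + 54.945ms (1/7)
17. 1428.571ms @ 26/7 + 54.945ms (1/7)
18. 1483.516ms @ 27/7 + 54.945ms (1/7)
19. 1538.462ms @ 4 + 109.89ms (2/7)
20. 1648.352ms @ 30/7 + 109.89ms (2/7)
21. 1758.242ms @ 32/7 + 109.89ms (2/7)
22. 1868.132ms @ 34/7 + 109.89ms (2/7)
23. 1978.022ms @ 36/7 + 109.89ms (2/7)
24. 2087.912ms @ 38/7 + 109.89ms (2/7)
25. 2197.802ms @ 40/7 + 109.89ms (2/7)

note 24 onset = 38/7b = 2087.912ms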